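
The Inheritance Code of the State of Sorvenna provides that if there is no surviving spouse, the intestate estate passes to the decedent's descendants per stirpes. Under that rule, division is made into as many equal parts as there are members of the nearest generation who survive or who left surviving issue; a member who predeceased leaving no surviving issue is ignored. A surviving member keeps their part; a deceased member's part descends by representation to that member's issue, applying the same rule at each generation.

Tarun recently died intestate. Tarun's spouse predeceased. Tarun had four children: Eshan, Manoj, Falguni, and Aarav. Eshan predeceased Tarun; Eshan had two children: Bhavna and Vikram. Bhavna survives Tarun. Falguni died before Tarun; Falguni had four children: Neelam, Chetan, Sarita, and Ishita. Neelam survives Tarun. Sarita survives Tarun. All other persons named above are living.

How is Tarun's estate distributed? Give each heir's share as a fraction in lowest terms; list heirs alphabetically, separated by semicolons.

There is no surviving spouse, so the entire estate passes to Tarun's descendants per stirpes.
The estate is divided into 4 equal shares of 1/4 among Eshan, Manoj, Falguni, Aarav.
Eshan predeceased; the 1/4 allotted to Eshan's branch passes to Eshan's issue by representation.
The 1/4 is divided into 2 equal shares of 1/8 among Bhavna, Vikram.
Bhavna is living and takes 1/8.
Vikram is living and takes 1/8.
Manoj is living and takes 1/4.
Falguni predeceased; the 1/4 allotted to Falguni's branch passes to Falguni's issue by representation.
The 1/4 is divided into 4 equal shares of 1/16 among Neelam, Chetan, Sarita, Ishita.
Neelam is living and takes 1/16.
Chetan is living and takes 1/16.
Sarita is living and takes 1/16.
Ishita is living and takes 1/16.
Aarav is living and takes 1/4.

Aarav 1/4; Bhavna 1/8; Chetan 1/16; Ishita 1/16; Manoj 1/4; Neelam 1/16; Sarita 1/16; Vikram 1/8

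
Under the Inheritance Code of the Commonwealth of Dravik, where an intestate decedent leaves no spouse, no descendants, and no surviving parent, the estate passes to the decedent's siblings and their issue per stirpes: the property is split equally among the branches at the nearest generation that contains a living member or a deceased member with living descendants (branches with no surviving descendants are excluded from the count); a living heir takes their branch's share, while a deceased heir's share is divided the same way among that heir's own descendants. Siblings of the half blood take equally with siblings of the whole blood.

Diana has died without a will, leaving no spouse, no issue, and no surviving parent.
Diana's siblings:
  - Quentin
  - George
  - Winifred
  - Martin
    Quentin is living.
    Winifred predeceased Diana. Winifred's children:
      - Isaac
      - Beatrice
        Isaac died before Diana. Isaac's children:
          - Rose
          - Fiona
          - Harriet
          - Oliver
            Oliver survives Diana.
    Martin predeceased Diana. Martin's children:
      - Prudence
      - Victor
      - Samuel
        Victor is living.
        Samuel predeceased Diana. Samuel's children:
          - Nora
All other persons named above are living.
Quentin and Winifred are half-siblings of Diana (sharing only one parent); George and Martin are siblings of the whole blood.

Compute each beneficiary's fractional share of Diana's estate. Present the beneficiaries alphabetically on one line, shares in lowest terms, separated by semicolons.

Beatrice 1/8; Fiona 1/32; George 1/4; Harriet 1/32; Nora 1/12; Oliver 1/32; Prudence 1/12; Quentin 1/4; Rose 1/32; Victor 1/12

No spouse, descendants, or parent survives, so the estate passes to Diana's siblings per stirpes.
Half-blood and whole-blood siblings take equally under the stated rule.
The estate is divided into 4 equal shares of 1/4 among Quentin, George, Winifred, Martin.
Quentin is living and takes 1/4.
George is living and takes 1/4.
Winifred predeceased; the 1/4 allotted to Winifred's branch passes to Winifred's issue by representation.
The 1/4 is divided into 2 equal shares of 1/8 among Isaac, Beatrice.
Isaac predeceased; the 1/8 allotted to Isaac's branch passes to Isaac's issue by representation.
The 1/8 is divided into 4 equal shares of 1/32 among Rose, Fiona, Harriet, Oliver.
Rose is living and takes 1/32.
Fiona is living and takes 1/32.
Harriet is living and takes 1/32.
Oliver is living and takes 1/32.
Beatrice is living and takes 1/8.
Martin predeceased; the 1/4 allotted to Martin's branch passes to Martin's issue by representation.
The 1/4 is divided into 3 equal shares of 1/12 among Prudence, Victor, Samuel.
Prudence is living and takes 1/12.
Victor is living and takes 1/12.
Samuel predeceased; the 1/12 allotted to Samuel's branch passes to Samuel's issue by representation.
Nora is the sole taker at this level and receives the full 1/12.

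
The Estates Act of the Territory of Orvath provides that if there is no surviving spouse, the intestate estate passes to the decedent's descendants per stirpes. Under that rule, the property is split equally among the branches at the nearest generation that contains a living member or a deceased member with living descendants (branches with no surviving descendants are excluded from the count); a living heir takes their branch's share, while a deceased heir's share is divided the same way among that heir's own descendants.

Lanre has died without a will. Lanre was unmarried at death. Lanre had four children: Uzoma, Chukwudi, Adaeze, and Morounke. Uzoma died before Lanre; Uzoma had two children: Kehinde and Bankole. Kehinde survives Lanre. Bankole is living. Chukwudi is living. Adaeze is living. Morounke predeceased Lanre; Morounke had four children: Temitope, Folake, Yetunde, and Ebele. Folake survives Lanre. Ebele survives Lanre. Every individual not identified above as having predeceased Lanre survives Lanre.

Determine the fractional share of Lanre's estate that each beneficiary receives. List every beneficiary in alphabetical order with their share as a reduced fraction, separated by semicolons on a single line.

There is no surviving spouse, so the entire estate passes to Lanre's descendants per stirpes.
The estate is divided into 4 equal shares of 1/4 among Uzoma, Chukwudi, Adaeze, Morounke.
Uzoma predeceased; the 1/4 allotted to Uzoma's branch passes to Uzoma's issue by representation.
The 1/4 is divided into 2 equal shares of 1/8 among Kehinde, Bankole.
Kehinde is living and takes 1/8.
Bankole is living and takes 1/8.
Chukwudi is living and takes 1/4.
Adaeze is living and takes 1/4.
Morounke predeceased; the 1/4 allotted to Morounke's branch passes to Morounke's issue by representation.
The 1/4 is divided into 4 equal shares of 1/16 among Temitope, Folake, Yetunde, Ebele.
Temitope is living and takes 1/16.
Folake is living and takes 1/16.
Yetunde is living and takes 1/16.
Ebele is living and takes 1/16.

Adaeze 1/4; Bankole 1/8; Chukwudi 1/4; Ebele 1/16; Folake 1/16; Kehinde 1/8; Temitope 1/16; Yetunde 1/16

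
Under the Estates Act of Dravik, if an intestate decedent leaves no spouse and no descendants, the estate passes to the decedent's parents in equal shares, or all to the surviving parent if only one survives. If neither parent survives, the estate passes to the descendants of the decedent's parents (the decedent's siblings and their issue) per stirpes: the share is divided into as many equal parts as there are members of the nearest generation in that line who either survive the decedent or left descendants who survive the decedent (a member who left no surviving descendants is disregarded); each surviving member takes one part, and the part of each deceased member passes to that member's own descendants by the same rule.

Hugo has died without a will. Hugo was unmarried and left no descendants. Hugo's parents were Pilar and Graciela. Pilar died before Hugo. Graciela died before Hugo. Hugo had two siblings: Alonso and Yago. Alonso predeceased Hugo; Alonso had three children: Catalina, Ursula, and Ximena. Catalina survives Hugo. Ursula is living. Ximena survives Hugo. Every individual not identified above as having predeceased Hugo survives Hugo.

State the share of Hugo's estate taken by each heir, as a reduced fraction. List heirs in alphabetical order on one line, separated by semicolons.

Catalina 1/6; Ursula 1/6; Ximena 1/6; Yago 1/2

Neither parent survives and there are no descendants, so the estate passes to Hugo's siblings and their issue per stirpes.
The estate is divided into 2 equal shares of 1/2 among Alonso, Yago.
Alonso predeceased; the 1/2 allotted to Alonso's branch passes to Alonso's issue by representation.
The 1/2 is divided into 3 equal shares of 1/6 among Catalina, Ursula, Ximena.
Catalina is living and takes 1/6.
Ursula is living and takes 1/6.
Ximena is living and takes 1/6.
Yago is living and takes 1/2.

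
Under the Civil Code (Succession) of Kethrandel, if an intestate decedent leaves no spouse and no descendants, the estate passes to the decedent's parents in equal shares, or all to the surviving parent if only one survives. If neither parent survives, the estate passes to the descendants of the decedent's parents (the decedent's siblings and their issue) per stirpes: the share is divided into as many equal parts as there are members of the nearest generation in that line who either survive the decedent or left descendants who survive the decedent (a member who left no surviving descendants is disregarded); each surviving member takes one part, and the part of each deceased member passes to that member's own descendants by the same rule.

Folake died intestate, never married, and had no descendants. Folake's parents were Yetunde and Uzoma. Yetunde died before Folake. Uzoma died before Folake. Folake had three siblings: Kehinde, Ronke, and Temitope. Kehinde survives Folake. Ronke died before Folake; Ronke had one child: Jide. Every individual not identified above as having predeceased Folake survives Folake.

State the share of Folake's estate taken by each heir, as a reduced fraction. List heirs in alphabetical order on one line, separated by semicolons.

Neither parent survives and there are no descendants, so the estate passes to Folake's siblings and their issue per stirpes.
The estate is divided into 3 equal shares of 1/3 among Kehinde, Ronke, Temitope.
Kehinde is living and takes 1/3.
Ronke predeceased; the 1/3 allotted to Ronke's branch passes to Ronke's issue by representation.
Jide is the sole taker at this level and receives the full 1/3.
Temitope is living and takes 1/3.

Jide 1/3; Kehinde 1/3; Temitope 1/3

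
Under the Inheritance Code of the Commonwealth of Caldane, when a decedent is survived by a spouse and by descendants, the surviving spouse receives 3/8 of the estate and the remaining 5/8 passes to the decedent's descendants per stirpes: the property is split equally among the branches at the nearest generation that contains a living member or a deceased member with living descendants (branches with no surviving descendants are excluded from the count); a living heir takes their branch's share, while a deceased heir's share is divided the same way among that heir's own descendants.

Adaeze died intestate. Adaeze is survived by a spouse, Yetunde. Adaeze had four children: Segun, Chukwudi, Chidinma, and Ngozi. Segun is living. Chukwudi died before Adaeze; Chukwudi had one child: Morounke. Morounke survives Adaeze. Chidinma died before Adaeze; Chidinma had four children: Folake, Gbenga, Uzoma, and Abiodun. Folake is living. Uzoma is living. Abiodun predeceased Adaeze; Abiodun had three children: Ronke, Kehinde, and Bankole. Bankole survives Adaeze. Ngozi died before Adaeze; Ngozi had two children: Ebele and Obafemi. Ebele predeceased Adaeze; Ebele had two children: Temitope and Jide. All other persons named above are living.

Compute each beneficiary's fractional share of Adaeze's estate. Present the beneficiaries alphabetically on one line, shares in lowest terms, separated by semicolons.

Yetunde, as surviving spouse, takes 3/8.
The remaining 5/8 passes to Adaeze's descendants per stirpes.
The 5/8 is divided into 4 equal shares of 5/32 among Segun, Chukwudi, Chidinma, Ngozi.
Segun is living and takes 5/32.
Chukwudi predeceased; the 5/32 allotted to Chukwudi's branch passes to Chukwudi's issue by representation.
Morounke is the sole taker at this level and receives the full 5/32.
Chidinma predeceased; the 5/32 allotted to Chidinma's branch passes to Chidinma's issue by representation.
The 5/32 is divided into 4 equal shares of 5/128 among Folake, Gbenga, Uzoma, Abiodun.
Folake is living and takes 5/128.
Gbenga is living and takes 5/128.
Uzoma is living and takes 5/128.
Abiodun predeceased; the 5/128 allotted to Abiodun's branch passes to Abiodun's issue by representation.
The 5/128 is divided into 3 equal shares of 5/384 among Ronke, Kehinde, Bankole.
Ronke is living and takes 5/384.
Kehinde is living and takes 5/384.
Bankole is living and takes 5/384.
Ngozi predeceased; the 5/32 allotted to Ngozi's branch passes to Ngozi's issue by representation.
The 5/32 is divided into 2 equal shares of 5/64 among Ebele, Obafemi.
Ebele predeceased; the 5/64 allotted to Ebele's branch passes to Ebele's issue by representation.
The 5/64 is divided into 2 equal shares of 5/128 among Temitope, Jide.
Temitope is living and takes 5/128.
Jide is living and takes 5/128.
Obafemi is living and takes 5/64.

Bankole 5/384; Folake 5/128; Gbenga 5/128; Jide 5/128; Kehinde 5/384; Morounke 5/32; Obafemi 5/64; Ronke 5/384; Segun 5/32; Temitope 5/128; Uzoma 5/128; Yetunde 3/8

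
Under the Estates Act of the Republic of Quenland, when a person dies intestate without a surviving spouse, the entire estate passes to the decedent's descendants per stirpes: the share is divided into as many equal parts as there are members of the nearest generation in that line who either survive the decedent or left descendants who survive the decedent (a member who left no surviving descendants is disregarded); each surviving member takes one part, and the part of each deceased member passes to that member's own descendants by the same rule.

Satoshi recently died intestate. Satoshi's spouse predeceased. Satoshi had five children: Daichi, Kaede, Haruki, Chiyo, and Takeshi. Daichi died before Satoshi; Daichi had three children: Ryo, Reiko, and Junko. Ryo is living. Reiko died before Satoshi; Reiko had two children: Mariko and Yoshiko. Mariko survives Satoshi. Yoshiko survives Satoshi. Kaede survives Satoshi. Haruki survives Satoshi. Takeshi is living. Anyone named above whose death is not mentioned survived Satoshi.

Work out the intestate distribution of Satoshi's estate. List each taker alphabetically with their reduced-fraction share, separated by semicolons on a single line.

There is no surviving spouse, so the entire estate passes to Satoshi's descendants per stirpes.
The estate is divided into 5 equal shares of 1/5 among Daichi, Kaede, Haruki, Chiyo, Takeshi.
Daichi predeceased; the 1/5 allotted to Daichi's branch passes to Daichi's issue by representation.
The 1/5 is divided into 3 equal shares of 1/15 among Ryo, Reiko, Junko.
Ryo is living and takes 1/15.
Reiko predeceased; the 1/15 allotted to Reiko's branch passes to Reiko's issue by representation.
The 1/15 is divided into 2 equal shares of 1/30 among Mariko, Yoshiko.
Mariko is living and takes 1/30.
Yoshiko is living and takes 1/30.
Junko is living and takes 1/15.
Kaede is living and takes 1/5.
Haruki is living and takes 1/5.
Chiyo is living and takes 1/5.
Takeshi is living and takes 1/5.

Chiyo 1/5; Haruki 1/5; Junko 1/15; Kaede 1/5; Mariko 1/30; Ryo 1/15; Takeshi 1/5; Yoshiko 1/30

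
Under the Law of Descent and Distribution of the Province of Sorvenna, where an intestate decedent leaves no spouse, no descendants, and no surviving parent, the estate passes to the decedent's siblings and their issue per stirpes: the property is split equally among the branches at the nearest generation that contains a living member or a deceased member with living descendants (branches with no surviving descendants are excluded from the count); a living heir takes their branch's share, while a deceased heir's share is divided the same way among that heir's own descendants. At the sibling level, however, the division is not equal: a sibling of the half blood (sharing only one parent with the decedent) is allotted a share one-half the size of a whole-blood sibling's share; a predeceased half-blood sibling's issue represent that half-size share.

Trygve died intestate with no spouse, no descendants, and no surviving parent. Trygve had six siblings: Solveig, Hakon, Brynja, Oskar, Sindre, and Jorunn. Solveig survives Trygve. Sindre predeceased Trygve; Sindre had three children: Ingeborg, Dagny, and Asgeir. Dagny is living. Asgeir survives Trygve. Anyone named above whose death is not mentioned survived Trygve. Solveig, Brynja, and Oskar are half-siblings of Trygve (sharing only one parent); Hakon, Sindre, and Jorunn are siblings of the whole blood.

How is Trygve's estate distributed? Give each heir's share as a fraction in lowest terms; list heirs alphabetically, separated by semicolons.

No spouse, descendants, or parent survives, so the estate passes to Trygve's siblings per stirpes.
Half-blood siblings count for one-half the weight of whole-blood siblings at the initial division.
Dividing 1 in proportion to weights (total weight 9/2): Solveig (weight 1/2) → 1/9; Hakon (weight 1) → 2/9; Brynja (weight 1/2) → 1/9; Oskar (weight 1/2) → 1/9; Sindre (weight 1) → 2/9; Jorunn (weight 1) → 2/9.
Solveig is living and takes 1/9.
Hakon is living and takes 2/9.
Brynja is living and takes 1/9.
Oskar is living and takes 1/9.
Sindre predeceased; the 2/9 allotted to Sindre's branch passes to Sindre's issue by representation.
The 2/9 is divided into 3 equal shares of 2/27 among Ingeborg, Dagny, Asgeir.
Ingeborg is living and takes 2/27.
Dagny is living and takes 2/27.
Asgeir is living and takes 2/27.
Jorunn is living and takes 2/9.

Asgeir 2/27; Brynja 1/9; Dagny 2/27; Hakon 2/9; Ingeborg 2/27; Jorunn 2/9; Oskar 1/9; Solveig 1/9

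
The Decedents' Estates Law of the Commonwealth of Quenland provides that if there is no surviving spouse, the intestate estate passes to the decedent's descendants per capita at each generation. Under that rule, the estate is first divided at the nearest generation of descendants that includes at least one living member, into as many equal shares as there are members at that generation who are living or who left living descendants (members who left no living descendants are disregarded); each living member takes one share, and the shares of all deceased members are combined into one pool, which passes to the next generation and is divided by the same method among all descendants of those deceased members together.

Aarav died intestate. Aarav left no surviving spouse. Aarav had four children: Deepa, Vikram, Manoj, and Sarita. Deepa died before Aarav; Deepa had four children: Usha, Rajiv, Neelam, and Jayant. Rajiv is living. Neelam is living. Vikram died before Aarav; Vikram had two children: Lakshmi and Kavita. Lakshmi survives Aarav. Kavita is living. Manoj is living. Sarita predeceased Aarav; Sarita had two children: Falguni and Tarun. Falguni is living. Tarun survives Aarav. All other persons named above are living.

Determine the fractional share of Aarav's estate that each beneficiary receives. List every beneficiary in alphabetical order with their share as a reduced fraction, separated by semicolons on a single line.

Falguni 3/32; Jayant 3/32; Kavita 3/32; Lakshmi 3/32; Manoj 1/4; Neelam 3/32; Rajiv 3/32; Tarun 3/32; Usha 3/32

There is no surviving spouse, so the entire estate passes to Aarav's descendants per capita at each generation.
At generation 1 (Deepa, Vikram, Manoj, Sarita) there are 4 shares of (1)/4 = 1/4 each.
Living: Manoj — each takes 1/4.
Deceased: Deepa, Vikram, and Sarita. Their combined 3/4 is pooled and carried to generation 2.
At generation 2 (Usha, Rajiv, Neelam, Jayant, Lakshmi, Kavita, Falguni, Tarun) there are 8 shares of (3/4)/8 = 3/32 each.
Living: Usha, Rajiv, Neelam, Jayant, Lakshmi, Kavita, Falguni, and Tarun — each takes 3/32.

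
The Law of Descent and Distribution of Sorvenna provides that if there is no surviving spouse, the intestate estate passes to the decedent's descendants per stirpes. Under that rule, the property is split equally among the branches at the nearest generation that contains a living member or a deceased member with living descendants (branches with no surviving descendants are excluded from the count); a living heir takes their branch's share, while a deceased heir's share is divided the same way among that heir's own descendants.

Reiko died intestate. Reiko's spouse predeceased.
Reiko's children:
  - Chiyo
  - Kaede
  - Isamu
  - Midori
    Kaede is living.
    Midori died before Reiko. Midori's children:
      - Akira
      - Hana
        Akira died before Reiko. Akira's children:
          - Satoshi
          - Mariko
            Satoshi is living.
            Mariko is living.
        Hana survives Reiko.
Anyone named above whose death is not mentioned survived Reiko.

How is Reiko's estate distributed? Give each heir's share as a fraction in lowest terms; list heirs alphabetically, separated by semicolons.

Chiyo 1/4; Hana 1/8; Isamu 1/4; Kaede 1/4; Mariko 1/16; Satoshi 1/16

There is no surviving spouse, so the entire estate passes to Reiko's descendants per stirpes.
The estate is divided into 4 equal shares of 1/4 among Chiyo, Kaede, Isamu, Midori.
Chiyo is living and takes 1/4.
Kaede is living and takes 1/4.
Isamu is living and takes 1/4.
Midori predeceased; the 1/4 allotted to Midori's branch passes to Midori's issue by representation.
The 1/4 is divided into 2 equal shares of 1/8 among Akira, Hana.
Akira predeceased; the 1/8 allotted to Akira's branch passes to Akira's issue by representation.
The 1/8 is divided into 2 equal shares of 1/16 among Satoshi, Mariko.
Satoshi is living and takes 1/16.
Mariko is living and takes 1/16.
Hana is living and takes 1/8.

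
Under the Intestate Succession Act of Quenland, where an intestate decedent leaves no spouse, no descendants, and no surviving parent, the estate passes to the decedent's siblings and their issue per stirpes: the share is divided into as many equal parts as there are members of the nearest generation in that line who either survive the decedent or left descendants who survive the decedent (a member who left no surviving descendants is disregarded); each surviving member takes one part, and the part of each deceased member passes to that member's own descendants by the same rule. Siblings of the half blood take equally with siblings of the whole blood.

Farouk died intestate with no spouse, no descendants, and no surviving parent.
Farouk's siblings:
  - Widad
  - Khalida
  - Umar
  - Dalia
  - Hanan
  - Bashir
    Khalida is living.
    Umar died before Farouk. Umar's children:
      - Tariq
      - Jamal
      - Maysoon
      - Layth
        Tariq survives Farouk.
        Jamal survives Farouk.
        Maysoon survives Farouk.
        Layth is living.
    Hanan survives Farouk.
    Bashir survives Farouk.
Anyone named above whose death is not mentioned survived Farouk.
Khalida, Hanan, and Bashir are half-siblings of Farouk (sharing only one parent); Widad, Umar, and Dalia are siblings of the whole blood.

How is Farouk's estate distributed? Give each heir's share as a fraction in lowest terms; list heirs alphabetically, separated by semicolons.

Bashir 1/6; Dalia 1/6; Hanan 1/6; Jamal 1/24; Khalida 1/6; Layth 1/24; Maysoon 1/24; Tariq 1/24; Widad 1/6

No spouse, descendants, or parent survives, so the estate passes to Farouk's siblings per stirpes.
Half-blood and whole-blood siblings take equally under the stated rule.
The estate is divided into 6 equal shares of 1/6 among Widad, Khalida, Umar, Dalia, Hanan, Bashir.
Widad is living and takes 1/6.
Khalida is living and takes 1/6.
Umar predeceased; the 1/6 allotted to Umar's branch passes to Umar's issue by representation.
The 1/6 is divided into 4 equal shares of 1/24 among Tariq, Jamal, Maysoon, Layth.
Tariq is living and takes 1/24.
Jamal is living and takes 1/24.
Maysoon is living and takes 1/24.
Layth is living and takes 1/24.
Dalia is living and takes 1/6.
Hanan is living and takes 1/6.
Bashir is living and takes 1/6.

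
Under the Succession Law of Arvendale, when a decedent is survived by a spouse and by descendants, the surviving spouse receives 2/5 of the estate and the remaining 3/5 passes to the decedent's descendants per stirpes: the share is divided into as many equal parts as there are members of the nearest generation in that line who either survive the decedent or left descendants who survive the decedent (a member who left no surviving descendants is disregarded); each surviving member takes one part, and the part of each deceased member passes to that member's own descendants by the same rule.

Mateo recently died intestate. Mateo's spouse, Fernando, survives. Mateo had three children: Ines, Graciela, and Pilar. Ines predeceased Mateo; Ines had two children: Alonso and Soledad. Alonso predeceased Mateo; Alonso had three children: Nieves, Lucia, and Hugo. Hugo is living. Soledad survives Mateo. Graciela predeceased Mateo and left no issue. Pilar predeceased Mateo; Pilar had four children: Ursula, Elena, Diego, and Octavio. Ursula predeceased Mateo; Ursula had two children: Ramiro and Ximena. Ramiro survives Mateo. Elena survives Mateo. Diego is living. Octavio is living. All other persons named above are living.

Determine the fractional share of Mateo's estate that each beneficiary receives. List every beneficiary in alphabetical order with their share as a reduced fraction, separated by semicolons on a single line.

Diego 3/40; Elena 3/40; Fernando 2/5; Hugo 1/20; Lucia 1/20; Nieves 1/20; Octavio 3/40; Ramiro 3/80; Soledad 3/20; Ximena 3/80

Fernando, as surviving spouse, takes 2/5.
The remaining 3/5 passes to Mateo's descendants per stirpes.
Graciela left no surviving issue, so that branch lapses and is disregarded.
The 3/5 is divided into 2 equal shares of 3/10 among Ines, Pilar.
Ines predeceased; the 3/10 allotted to Ines's branch passes to Ines's issue by representation.
The 3/10 is divided into 2 equal shares of 3/20 among Alonso, Soledad.
Alonso predeceased; the 3/20 allotted to Alonso's branch passes to Alonso's issue by representation.
The 3/20 is divided into 3 equal shares of 1/20 among Nieves, Lucia, Hugo.
Nieves is living and takes 1/20.
Lucia is living and takes 1/20.
Hugo is living and takes 1/20.
Soledad is living and takes 3/20.
Pilar predeceased; the 3/10 allotted to Pilar's branch passes to Pilar's issue by representation.
The 3/10 is divided into 4 equal shares of 3/40 among Ursula, Elena, Diego, Octavio.
Ursula predeceased; the 3/40 allotted to Ursula's branch passes to Ursula's issue by representation.
The 3/40 is divided into 2 equal shares of 3/80 among Ramiro, Ximena.
Ramiro is living and takes 3/80.
Ximena is living and takes 3/80.
Elena is living and takes 3/40.
Diego is living and takes 3/40.
Octavio is living and takes 3/40.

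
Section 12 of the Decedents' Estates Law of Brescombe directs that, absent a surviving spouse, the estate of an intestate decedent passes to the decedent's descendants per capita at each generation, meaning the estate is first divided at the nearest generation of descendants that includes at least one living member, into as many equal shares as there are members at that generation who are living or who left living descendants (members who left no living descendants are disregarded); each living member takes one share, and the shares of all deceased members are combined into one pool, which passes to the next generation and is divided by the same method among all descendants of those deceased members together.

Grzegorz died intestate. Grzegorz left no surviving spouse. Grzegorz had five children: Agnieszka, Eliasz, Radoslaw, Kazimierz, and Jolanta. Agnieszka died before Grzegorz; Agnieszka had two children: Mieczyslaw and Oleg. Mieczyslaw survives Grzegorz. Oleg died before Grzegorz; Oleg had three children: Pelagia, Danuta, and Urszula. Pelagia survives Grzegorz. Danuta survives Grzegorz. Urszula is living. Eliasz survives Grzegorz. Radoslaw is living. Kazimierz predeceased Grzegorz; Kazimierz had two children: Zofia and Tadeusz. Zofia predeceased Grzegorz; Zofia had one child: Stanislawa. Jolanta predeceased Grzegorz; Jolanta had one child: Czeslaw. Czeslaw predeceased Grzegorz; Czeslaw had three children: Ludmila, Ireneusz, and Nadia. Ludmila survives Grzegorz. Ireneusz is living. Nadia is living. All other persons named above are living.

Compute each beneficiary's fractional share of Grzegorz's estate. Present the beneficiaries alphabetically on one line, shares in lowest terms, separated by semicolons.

There is no surviving spouse, so the entire estate passes to Grzegorz's descendants per capita at each generation.
At generation 1 (Agnieszka, Eliasz, Radoslaw, Kazimierz, Jolanta) there are 5 shares of (1)/5 = 1/5 each.
Living: Eliasz and Radoslaw — each takes 1/5.
Deceased: Agnieszka, Kazimierz, and Jolanta. Their combined 3/5 is pooled and carried to generation 2.
At generation 2 (Mieczyslaw, Oleg, Zofia, Tadeusz, Czeslaw) there are 5 shares of (3/5)/5 = 3/25 each.
Living: Mieczyslaw and Tadeusz — each takes 3/25.
Deceased: Oleg, Zofia, and Czeslaw. Their combined 9/25 is pooled and carried to generation 3.
At generation 3 (Pelagia, Danuta, Urszula, Stanislawa, Ludmila, Ireneusz, Nadia) there are 7 shares of (9/25)/7 = 9/175 each.
Living: Pelagia, Danuta, Urszula, Stanislawa, Ludmila, Ireneusz, and Nadia — each takes 9/175.

Danuta 9/175; Eliasz 1/5; Ireneusz 9/175; Ludmila 9/175; Mieczyslaw 3/25; Nadia 9/175; Pelagia 9/175; Radoslaw 1/5; Stanislawa 9/175; Tadeusz 3/25; Urszula 9/175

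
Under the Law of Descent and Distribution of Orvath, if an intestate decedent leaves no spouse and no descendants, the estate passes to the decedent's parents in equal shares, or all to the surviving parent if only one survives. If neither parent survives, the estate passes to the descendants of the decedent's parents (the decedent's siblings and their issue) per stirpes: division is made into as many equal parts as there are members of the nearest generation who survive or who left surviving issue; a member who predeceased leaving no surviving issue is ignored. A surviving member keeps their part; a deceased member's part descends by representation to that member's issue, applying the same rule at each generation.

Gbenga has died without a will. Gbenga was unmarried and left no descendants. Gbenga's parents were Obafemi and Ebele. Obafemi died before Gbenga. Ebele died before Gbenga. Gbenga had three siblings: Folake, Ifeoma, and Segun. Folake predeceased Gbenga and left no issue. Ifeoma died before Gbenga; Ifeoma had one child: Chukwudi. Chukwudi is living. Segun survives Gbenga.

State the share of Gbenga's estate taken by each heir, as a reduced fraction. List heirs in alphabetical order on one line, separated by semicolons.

Neither parent survives and there are no descendants, so the estate passes to Gbenga's siblings and their issue per stirpes.
Folake left no surviving issue, so that branch lapses and is disregarded.
The estate is divided into 2 equal shares of 1/2 among Ifeoma, Segun.
Ifeoma predeceased; the 1/2 allotted to Ifeoma's branch passes to Ifeoma's issue by representation.
Chukwudi is the sole taker at this level and receives the full 1/2.
Segun is living and takes 1/2.

Chukwudi 1/2; Segun 1/2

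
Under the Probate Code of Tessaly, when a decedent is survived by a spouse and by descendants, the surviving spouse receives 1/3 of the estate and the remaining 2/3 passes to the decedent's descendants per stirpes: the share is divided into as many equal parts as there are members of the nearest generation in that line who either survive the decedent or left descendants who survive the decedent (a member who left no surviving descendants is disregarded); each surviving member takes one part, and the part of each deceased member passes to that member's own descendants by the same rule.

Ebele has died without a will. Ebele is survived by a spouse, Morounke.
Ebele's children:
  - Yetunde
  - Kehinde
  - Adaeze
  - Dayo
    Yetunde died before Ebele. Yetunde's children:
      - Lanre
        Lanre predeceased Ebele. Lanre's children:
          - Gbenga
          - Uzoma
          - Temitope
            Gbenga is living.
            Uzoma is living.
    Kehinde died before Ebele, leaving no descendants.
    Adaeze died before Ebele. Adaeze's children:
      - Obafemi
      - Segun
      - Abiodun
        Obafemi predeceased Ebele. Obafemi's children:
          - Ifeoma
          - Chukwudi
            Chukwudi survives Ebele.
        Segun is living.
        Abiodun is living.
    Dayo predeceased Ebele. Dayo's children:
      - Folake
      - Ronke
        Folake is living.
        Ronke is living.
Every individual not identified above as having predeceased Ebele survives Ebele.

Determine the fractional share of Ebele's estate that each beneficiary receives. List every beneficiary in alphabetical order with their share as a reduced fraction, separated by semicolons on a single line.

Morounke, as surviving spouse, takes 1/3.
The remaining 2/3 passes to Ebele's descendants per stirpes.
Kehinde left no surviving issue, so that branch lapses and is disregarded.
The 2/3 is divided into 3 equal shares of 2/9 among Yetunde, Adaeze, Dayo.
Yetunde predeceased; the 2/9 allotted to Yetunde's branch passes to Yetunde's issue by representation.
Lanre's line is the sole branch at this level, so the full 2/9 passes to Lanre's issue by representation.
The 2/9 is divided into 3 equal shares of 2/27 among Gbenga, Uzoma, Temitope.
Gbenga is living and takes 2/27.
Uzoma is living and takes 2/27.
Temitope is living and takes 2/27.
Adaeze predeceased; the 2/9 allotted to Adaeze's branch passes to Adaeze's issue by representation.
The 2/9 is divided into 3 equal shares of 2/27 among Obafemi, Segun, Abiodun.
Obafemi predeceased; the 2/27 allotted to Obafemi's branch passes to Obafemi's issue by representation.
The 2/27 is divided into 2 equal shares of 1/27 among Ifeoma, Chukwudi.
Ifeoma is living and takes 1/27.
Chukwudi is living and takes 1/27.
Segun is living and takes 2/27.
Abiodun is living and takes 2/27.
Dayo predeceased; the 2/9 allotted to Dayo's branch passes to Dayo's issue by representation.
The 2/9 is divided into 2 equal shares of 1/9 among Folake, Ronke.
Folake is living and takes 1/9.
Ronke is living and takes 1/9.

Abiodun 2/27; Chukwudi 1/27; Folake 1/9; Gbenga 2/27; Ifeoma 1/27; Morounke 1/3; Ronke 1/9; Segun 2/27; Temitope 2/27; Uzoma 2/27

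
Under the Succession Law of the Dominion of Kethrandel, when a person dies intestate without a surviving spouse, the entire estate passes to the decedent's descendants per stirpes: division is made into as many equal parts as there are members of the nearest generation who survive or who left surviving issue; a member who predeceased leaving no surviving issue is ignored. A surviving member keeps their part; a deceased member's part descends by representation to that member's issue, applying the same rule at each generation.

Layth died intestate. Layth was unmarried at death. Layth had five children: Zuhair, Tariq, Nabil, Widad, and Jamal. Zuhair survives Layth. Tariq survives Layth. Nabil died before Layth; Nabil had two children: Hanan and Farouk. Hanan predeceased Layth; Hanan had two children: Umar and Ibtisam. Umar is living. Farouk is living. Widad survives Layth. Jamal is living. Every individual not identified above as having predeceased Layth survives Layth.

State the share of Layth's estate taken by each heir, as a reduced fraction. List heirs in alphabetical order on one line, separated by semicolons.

There is no surviving spouse, so the entire estate passes to Layth's descendants per stirpes.
The estate is divided into 5 equal shares of 1/5 among Zuhair, Tariq, Nabil, Widad, Jamal.
Zuhair is living and takes 1/5.
Tariq is living and takes 1/5.
Nabil predeceased; the 1/5 allotted to Nabil's branch passes to Nabil's issue by representation.
The 1/5 is divided into 2 equal shares of 1/10 among Hanan, Farouk.
Hanan predeceased; the 1/10 allotted to Hanan's branch passes to Hanan's issue by representation.
The 1/10 is divided into 2 equal shares of 1/20 among Umar, Ibtisam.
Umar is living and takes 1/20.
Ibtisam is living and takes 1/20.
Farouk is living and takes 1/10.
Widad is living and takes 1/5.
Jamal is living and takes 1/5.

Farouk 1/10; Ibtisam 1/20; Jamal 1/5; Tariq 1/5; Umar 1/20; Widad 1/5; Zuhair 1/5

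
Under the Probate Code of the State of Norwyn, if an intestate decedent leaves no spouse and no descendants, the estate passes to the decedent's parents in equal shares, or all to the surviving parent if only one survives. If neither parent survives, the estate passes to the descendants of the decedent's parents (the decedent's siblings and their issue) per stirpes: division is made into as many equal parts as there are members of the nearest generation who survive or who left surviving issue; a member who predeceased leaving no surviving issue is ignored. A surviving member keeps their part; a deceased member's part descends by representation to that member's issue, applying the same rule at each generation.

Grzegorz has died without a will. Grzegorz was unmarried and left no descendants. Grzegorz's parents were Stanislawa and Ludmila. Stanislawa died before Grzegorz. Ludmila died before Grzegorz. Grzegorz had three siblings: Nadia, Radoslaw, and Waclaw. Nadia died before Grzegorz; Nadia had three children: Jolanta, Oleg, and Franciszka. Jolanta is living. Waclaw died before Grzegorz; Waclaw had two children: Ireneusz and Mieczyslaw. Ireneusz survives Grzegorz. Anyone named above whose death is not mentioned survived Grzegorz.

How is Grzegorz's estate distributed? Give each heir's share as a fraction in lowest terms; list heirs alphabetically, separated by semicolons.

Neither parent survives and there are no descendants, so the estate passes to Grzegorz's siblings and their issue per stirpes.
The estate is divided into 3 equal shares of 1/3 among Nadia, Radoslaw, Waclaw.
Nadia predeceased; the 1/3 allotted to Nadia's branch passes to Nadia's issue by representation.
The 1/3 is divided into 3 equal shares of 1/9 among Jolanta, Oleg, Franciszka.
Jolanta is living and takes 1/9.
Oleg is living and takes 1/9.
Franciszka is living and takes 1/9.
Radoslaw is living and takes 1/3.
Waclaw predeceased; the 1/3 allotted to Waclaw's branch passes to Waclaw's issue by representation.
The 1/3 is divided into 2 equal shares of 1/6 among Ireneusz, Mieczyslaw.
Ireneusz is living and takes 1/6.
Mieczyslaw is living and takes 1/6.

Franciszka 1/9; Ireneusz 1/6; Jolanta 1/9; Mieczyslaw 1/6; Oleg 1/9; Radoslaw 1/3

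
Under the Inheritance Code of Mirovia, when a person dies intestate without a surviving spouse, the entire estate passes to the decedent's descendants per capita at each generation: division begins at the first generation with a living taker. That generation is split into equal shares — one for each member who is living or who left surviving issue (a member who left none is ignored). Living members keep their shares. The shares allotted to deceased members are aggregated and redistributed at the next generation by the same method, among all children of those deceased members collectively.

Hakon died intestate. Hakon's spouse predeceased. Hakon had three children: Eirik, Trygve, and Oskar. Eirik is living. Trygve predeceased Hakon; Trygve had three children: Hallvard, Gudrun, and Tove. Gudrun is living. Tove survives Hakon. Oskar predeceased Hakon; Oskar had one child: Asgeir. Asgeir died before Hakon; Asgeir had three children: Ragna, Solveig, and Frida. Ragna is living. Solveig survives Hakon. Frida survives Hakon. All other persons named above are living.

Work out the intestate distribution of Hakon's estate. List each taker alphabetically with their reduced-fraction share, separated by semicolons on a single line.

Eirik 1/3; Frida 1/18; Gudrun 1/6; Hallvard 1/6; Ragna 1/18; Solveig 1/18; Tove 1/6

There is no surviving spouse, so the entire estate passes to Hakon's descendants per capita at each generation.
At generation 1 (Eirik, Trygve, Oskar) there are 3 shares of (1)/3 = 1/3 each.
Living: Eirik — each takes 1/3.
Deceased: Trygve and Oskar. Their combined 2/3 is pooled and carried to generation 2.
At generation 2 (Hallvard, Gudrun, Tove, Asgeir) there are 4 shares of (2/3)/4 = 1/6 each.
Living: Hallvard, Gudrun, and Tove — each takes 1/6.
Deceased: Asgeir. That 1/6 share is carried to generation 3.
At generation 3 (Ragna, Solveig, Frida) there are 3 shares of (1/6)/3 = 1/18 each.
Living: Ragna, Solveig, and Frida — each takes 1/18.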